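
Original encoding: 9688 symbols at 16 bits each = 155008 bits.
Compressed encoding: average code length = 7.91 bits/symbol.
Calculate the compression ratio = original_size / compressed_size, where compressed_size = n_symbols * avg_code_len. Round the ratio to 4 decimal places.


original_size = n_symbols * orig_bits = 9688 * 16 = 155008 bits
compressed_size = n_symbols * avg_code_len = 9688 * 7.91 = 76632.08 bits
ratio = original_size / compressed_size = 155008 / 76632.08 = 2.0228

Compression ratio = 2.0228


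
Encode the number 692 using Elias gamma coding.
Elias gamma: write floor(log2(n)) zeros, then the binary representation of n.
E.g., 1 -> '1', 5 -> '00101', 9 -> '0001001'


num_bits = floor(log2(692)) + 1 = 10
leading_zeros = num_bits - 1 = 9
binary(692) = 1010110100

Elias gamma(692) = '000000000' + '1010110100' = 0000000001010110100 (19 bits)


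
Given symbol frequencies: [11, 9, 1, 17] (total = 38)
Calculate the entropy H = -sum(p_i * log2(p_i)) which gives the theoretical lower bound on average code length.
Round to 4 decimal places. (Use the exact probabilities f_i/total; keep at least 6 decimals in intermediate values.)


Per-symbol terms -p_i * log2(p_i) with p_i = f_i/38:
  p = 11/38 = 0.289474: log2(p) = -1.788496, -p*log2(p) = 0.517722
  p = 9/38 = 0.236842: log2(p) = -2.078003, -p*log2(p) = 0.492158
  p = 1/38 = 0.026316: log2(p) = -5.247928, -p*log2(p) = 0.138103
  p = 17/38 = 0.447368: log2(p) = -1.160465, -p*log2(p) = 0.519155
H = 0.517722 + 0.492158 + 0.138103 + 0.519155 = 1.667138

H = 1.6671 bits/symbol


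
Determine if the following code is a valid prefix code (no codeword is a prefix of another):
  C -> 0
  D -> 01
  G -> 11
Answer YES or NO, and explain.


Checking each pair (does one codeword prefix another?):
  C='0' vs D='01': prefix -- VIOLATION

NO -- this is NOT a valid prefix code. C (0) is a prefix of D (01).


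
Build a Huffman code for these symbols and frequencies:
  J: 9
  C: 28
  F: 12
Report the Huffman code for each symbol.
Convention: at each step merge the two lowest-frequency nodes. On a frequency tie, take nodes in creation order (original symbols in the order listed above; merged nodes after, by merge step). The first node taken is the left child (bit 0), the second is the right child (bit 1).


Huffman tree construction:
Step 1: Merge J(9) + F(12) = 21
Step 2: Merge (J+F)(21) + C(28) = 49
Read each symbol's code off the tree from the root (left child = 0, right child = 1).

Codes:
  J: 00 (length 2)
  C: 1 (length 1)
  F: 01 (length 2)
Average code length: 70/49 = 1.4286 bits/symbol


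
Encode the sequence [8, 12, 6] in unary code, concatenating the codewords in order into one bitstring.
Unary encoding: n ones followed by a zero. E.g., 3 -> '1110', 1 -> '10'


Encode each number as n ones followed by a terminating 0:
  8 -> 111111110 (9 bits)
  12 -> 1111111111110 (13 bits)
  6 -> 1111110 (7 bits)
Total length = 9 + 13 + 7 = 29 bits.

Unary([8, 12, 6]) = 11111111011111111111101111110 (29 bits)


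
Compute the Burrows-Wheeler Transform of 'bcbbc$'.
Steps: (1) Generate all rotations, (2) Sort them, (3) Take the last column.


Rotations (sorted):
  0: $bcbbc -> last char: c
  1: bbc$bc -> last char: c
  2: bc$bcb -> last char: b
  3: bcbbc$ -> last char: $
  4: c$bcbb -> last char: b
  5: cbbc$b -> last char: b


BWT = ccb$bb


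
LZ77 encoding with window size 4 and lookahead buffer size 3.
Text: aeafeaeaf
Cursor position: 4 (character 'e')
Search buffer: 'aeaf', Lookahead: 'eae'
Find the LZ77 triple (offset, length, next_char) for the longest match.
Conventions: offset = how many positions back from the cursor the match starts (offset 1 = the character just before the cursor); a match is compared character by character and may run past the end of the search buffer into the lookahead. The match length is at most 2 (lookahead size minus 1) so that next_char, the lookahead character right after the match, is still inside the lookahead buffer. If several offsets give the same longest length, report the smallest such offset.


Try each offset into the search buffer:
  offset=1 (pos 3, char 'f'): match length 0
  offset=2 (pos 2, char 'a'): match length 0
  offset=3 (pos 1, char 'e'): match length 2
  offset=4 (pos 0, char 'a'): match length 0
Longest match has length 2 at offset 3.
next_char = character at position 4 + 2 = 6 -> 'e'

Best match: offset=3, length=2 (matching 'ea' starting at position 1)
LZ77 triple: (3, 2, 'e')


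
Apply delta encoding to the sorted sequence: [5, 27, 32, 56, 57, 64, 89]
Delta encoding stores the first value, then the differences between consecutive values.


First value: 5
Deltas:
  27 - 5 = 22
  32 - 27 = 5
  56 - 32 = 24
  57 - 56 = 1
  64 - 57 = 7
  89 - 64 = 25


Delta encoded: [5, 22, 5, 24, 1, 7, 25]


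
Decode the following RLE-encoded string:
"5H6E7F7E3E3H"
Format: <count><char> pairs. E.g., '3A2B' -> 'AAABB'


Expanding each <count><char> pair:
  5H -> 'HHHHH'
  6E -> 'EEEEEE'
  7F -> 'FFFFFFF'
  7E -> 'EEEEEEE'
  3E -> 'EEE'
  3H -> 'HHH'

Decoded = HHHHHEEEEEEFFFFFFFEEEEEEEEEEHHH


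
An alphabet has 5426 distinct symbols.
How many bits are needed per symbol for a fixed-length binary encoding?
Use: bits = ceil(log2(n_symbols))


log2(5426) = 12.4057
Bracket: 2^12 = 4096 < 5426 <= 2^13 = 8192
So ceil(log2(5426)) = 13

bits = ceil(log2(5426)) = ceil(12.4057) = 13 bits


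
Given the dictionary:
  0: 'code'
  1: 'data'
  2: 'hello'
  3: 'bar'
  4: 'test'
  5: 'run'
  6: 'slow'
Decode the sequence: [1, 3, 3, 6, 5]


Look up each index in the dictionary:
  1 -> 'data'
  3 -> 'bar'
  3 -> 'bar'
  6 -> 'slow'
  5 -> 'run'

Decoded: "data bar bar slow run"


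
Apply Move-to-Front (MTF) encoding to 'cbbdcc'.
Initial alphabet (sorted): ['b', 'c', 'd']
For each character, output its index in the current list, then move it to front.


MTF encoding:
'c': index 1 in ['b', 'c', 'd'] -> ['c', 'b', 'd']
'b': index 1 in ['c', 'b', 'd'] -> ['b', 'c', 'd']
'b': index 0 in ['b', 'c', 'd'] -> ['b', 'c', 'd']
'd': index 2 in ['b', 'c', 'd'] -> ['d', 'b', 'c']
'c': index 2 in ['d', 'b', 'c'] -> ['c', 'd', 'b']
'c': index 0 in ['c', 'd', 'b'] -> ['c', 'd', 'b']


Output: [1, 1, 0, 2, 2, 0]


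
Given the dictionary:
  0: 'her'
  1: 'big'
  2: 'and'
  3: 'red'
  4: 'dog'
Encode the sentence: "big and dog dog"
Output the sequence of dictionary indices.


Look up each word in the dictionary:
  'big' -> 1
  'and' -> 2
  'dog' -> 4
  'dog' -> 4

Encoded: [1, 2, 4, 4]


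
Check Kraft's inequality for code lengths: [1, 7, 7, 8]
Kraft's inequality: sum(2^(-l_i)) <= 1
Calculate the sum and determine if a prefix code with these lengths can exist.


Sum = 2^(-1) + 2^(-7) + 2^(-7) + 2^(-8)
    = 0.5 + 0.0078125 + 0.0078125 + 0.00390625
    = 133/256 = 0.51953125
Since 0.51953125 <= 1, Kraft's inequality IS satisfied.
A prefix code with these lengths CAN exist.

Kraft sum = 0.51953125. Satisfied.


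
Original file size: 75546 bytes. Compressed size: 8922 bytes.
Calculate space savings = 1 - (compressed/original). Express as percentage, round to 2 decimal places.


ratio = compressed/original = 8922/75546 = 0.1181
savings = 1 - ratio = 1 - 0.1181 = 0.8819
as a percentage: 0.8819 * 100 = 88.19%

Space savings = 1 - 8922/75546 = 88.19%


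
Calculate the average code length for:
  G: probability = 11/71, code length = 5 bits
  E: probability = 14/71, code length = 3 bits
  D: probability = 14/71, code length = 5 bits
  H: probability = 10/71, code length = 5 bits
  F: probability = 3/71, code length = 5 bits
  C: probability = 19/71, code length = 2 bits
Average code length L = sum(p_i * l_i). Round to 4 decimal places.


Weighted contributions p_i * l_i:
  G: (11/71) * 5 = 55/71
  E: (14/71) * 3 = 42/71
  D: (14/71) * 5 = 70/71
  H: (10/71) * 5 = 50/71
  F: (3/71) * 5 = 15/71
  C: (19/71) * 2 = 38/71
Sum = (55 + 42 + 70 + 50 + 15 + 38)/71 = 270/71

L = 270/71 = 3.8028 bits/symbol


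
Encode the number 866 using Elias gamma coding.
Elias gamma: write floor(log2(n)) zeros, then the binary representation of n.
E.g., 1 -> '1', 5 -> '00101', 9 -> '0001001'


num_bits = floor(log2(866)) + 1 = 10
leading_zeros = num_bits - 1 = 9
binary(866) = 1101100010

Elias gamma(866) = '000000000' + '1101100010' = 0000000001101100010 (19 bits)


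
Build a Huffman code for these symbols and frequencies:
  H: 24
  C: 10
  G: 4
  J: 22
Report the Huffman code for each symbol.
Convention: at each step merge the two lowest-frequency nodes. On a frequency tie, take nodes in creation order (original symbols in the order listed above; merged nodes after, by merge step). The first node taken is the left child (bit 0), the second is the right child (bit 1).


Huffman tree construction:
Step 1: Merge G(4) + C(10) = 14
Step 2: Merge (G+C)(14) + J(22) = 36
Step 3: Merge H(24) + ((G+C)+J)(36) = 60
Read each symbol's code off the tree from the root (left child = 0, right child = 1).

Codes:
  H: 0 (length 1)
  C: 101 (length 3)
  G: 100 (length 3)
  J: 11 (length 2)
Average code length: 110/60 = 1.8333 bits/symbol


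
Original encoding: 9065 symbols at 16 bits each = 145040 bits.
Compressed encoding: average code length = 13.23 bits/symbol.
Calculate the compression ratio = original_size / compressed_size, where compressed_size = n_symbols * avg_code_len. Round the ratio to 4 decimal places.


original_size = n_symbols * orig_bits = 9065 * 16 = 145040 bits
compressed_size = n_symbols * avg_code_len = 9065 * 13.23 = 119929.95 bits
ratio = original_size / compressed_size = 145040 / 119929.95 = 1.2094

Compression ratio = 1.2094


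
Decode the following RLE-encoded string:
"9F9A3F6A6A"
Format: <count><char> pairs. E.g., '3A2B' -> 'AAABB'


Expanding each <count><char> pair:
  9F -> 'FFFFFFFFF'
  9A -> 'AAAAAAAAA'
  3F -> 'FFF'
  6A -> 'AAAAAA'
  6A -> 'AAAAAA'

Decoded = FFFFFFFFFAAAAAAAAAFFFAAAAAAAAAAAA


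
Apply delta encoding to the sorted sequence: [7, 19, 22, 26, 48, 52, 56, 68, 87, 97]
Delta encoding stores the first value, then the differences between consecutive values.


First value: 7
Deltas:
  19 - 7 = 12
  22 - 19 = 3
  26 - 22 = 4
  48 - 26 = 22
  52 - 48 = 4
  56 - 52 = 4
  68 - 56 = 12
  87 - 68 = 19
  97 - 87 = 10


Delta encoded: [7, 12, 3, 4, 22, 4, 4, 12, 19, 10]


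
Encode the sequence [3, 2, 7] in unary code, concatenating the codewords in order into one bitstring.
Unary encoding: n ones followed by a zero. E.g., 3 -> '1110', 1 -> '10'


Encode each number as n ones followed by a terminating 0:
  3 -> 1110 (4 bits)
  2 -> 110 (3 bits)
  7 -> 11111110 (8 bits)
Total length = 4 + 3 + 8 = 15 bits.

Unary([3, 2, 7]) = 111011011111110 (15 bits)


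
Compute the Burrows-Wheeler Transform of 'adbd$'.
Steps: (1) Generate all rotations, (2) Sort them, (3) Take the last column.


Rotations (sorted):
  0: $adbd -> last char: d
  1: adbd$ -> last char: $
  2: bd$ad -> last char: d
  3: d$adb -> last char: b
  4: dbd$a -> last char: a


BWT = d$dba


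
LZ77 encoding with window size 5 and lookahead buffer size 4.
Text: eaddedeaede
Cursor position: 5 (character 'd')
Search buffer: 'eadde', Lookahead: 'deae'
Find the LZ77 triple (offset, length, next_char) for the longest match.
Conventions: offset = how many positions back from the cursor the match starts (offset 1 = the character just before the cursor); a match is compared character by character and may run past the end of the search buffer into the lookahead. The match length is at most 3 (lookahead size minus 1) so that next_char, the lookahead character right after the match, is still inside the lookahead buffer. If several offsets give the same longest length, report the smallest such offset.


Try each offset into the search buffer:
  offset=1 (pos 4, char 'e'): match length 0
  offset=2 (pos 3, char 'd'): match length 2
  offset=3 (pos 2, char 'd'): match length 1
  offset=4 (pos 1, char 'a'): match length 0
  offset=5 (pos 0, char 'e'): match length 0
Longest match has length 2 at offset 2.
next_char = character at position 5 + 2 = 7 -> 'a'

Best match: offset=2, length=2 (matching 'de' starting at position 3)
LZ77 triple: (2, 2, 'a')


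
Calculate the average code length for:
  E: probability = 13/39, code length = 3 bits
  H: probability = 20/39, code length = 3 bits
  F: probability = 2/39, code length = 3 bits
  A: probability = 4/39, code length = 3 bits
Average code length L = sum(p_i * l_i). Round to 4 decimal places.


Weighted contributions p_i * l_i:
  E: (13/39) * 3 = 39/39
  H: (20/39) * 3 = 60/39
  F: (2/39) * 3 = 6/39
  A: (4/39) * 3 = 12/39
Sum = (39 + 60 + 6 + 12)/39 = 117/39

L = 117/39 = 3.0000 bits/symbol


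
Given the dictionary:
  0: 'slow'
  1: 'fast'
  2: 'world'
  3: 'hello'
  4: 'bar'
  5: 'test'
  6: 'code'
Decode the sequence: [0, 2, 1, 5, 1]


Look up each index in the dictionary:
  0 -> 'slow'
  2 -> 'world'
  1 -> 'fast'
  5 -> 'test'
  1 -> 'fast'

Decoded: "slow world fast test fast"


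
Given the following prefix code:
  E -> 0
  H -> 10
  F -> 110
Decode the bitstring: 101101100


Decoding step by step:
Bits 10 -> H
Bits 110 -> F
Bits 110 -> F
Bits 0 -> E


Decoded message: HFFE


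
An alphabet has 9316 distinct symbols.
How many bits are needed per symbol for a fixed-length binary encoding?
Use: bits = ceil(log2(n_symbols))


log2(9316) = 13.1855
Bracket: 2^13 = 8192 < 9316 <= 2^14 = 16384
So ceil(log2(9316)) = 14

bits = ceil(log2(9316)) = ceil(13.1855) = 14 bits


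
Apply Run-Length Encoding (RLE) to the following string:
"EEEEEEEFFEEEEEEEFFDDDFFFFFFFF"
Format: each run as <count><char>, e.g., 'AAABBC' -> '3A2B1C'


Scanning runs left to right:
  i=0: run of 'E' x 7 -> '7E'
  i=7: run of 'F' x 2 -> '2F'
  i=9: run of 'E' x 7 -> '7E'
  i=16: run of 'F' x 2 -> '2F'
  i=18: run of 'D' x 3 -> '3D'
  i=21: run of 'F' x 8 -> '8F'

RLE = 7E2F7E2F3D8F


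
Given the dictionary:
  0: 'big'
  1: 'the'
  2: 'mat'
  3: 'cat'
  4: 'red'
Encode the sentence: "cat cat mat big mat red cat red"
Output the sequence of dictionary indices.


Look up each word in the dictionary:
  'cat' -> 3
  'cat' -> 3
  'mat' -> 2
  'big' -> 0
  'mat' -> 2
  'red' -> 4
  'cat' -> 3
  'red' -> 4

Encoded: [3, 3, 2, 0, 2, 4, 3, 4]


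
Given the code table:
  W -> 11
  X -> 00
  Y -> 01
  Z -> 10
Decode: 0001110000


Decoding:
00 -> X
01 -> Y
11 -> W
00 -> X
00 -> X


Result: XYWXX


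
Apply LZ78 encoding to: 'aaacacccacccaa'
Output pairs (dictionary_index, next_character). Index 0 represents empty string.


LZ78 encoding steps:
Dictionary: {0: ''}
Step 1: w='' (idx 0), next='a' -> output (0, 'a'), add 'a' as idx 1
Step 2: w='a' (idx 1), next='a' -> output (1, 'a'), add 'aa' as idx 2
Step 3: w='' (idx 0), next='c' -> output (0, 'c'), add 'c' as idx 3
Step 4: w='a' (idx 1), next='c' -> output (1, 'c'), add 'ac' as idx 4
Step 5: w='c' (idx 3), next='c' -> output (3, 'c'), add 'cc' as idx 5
Step 6: w='ac' (idx 4), next='c' -> output (4, 'c'), add 'acc' as idx 6
Step 7: w='c' (idx 3), next='a' -> output (3, 'a'), add 'ca' as idx 7
Step 8: w='a' (idx 1), end of input -> output (1, '')


Encoded: [(0, 'a'), (1, 'a'), (0, 'c'), (1, 'c'), (3, 'c'), (4, 'c'), (3, 'a'), (1, '')]


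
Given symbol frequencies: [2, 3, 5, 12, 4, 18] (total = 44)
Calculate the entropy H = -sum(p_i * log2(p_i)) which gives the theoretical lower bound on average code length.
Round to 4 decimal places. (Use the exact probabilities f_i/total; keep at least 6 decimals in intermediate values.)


Per-symbol terms -p_i * log2(p_i) with p_i = f_i/44:
  p = 2/44 = 0.045455: log2(p) = -4.459432, -p*log2(p) = 0.202701
  p = 3/44 = 0.068182: log2(p) = -3.874469, -p*log2(p) = 0.264168
  p = 5/44 = 0.113636: log2(p) = -3.137504, -p*log2(p) = 0.356534
  p = 12/44 = 0.272727: log2(p) = -1.874469, -p*log2(p) = 0.511219
  p = 4/44 = 0.090909: log2(p) = -3.459432, -p*log2(p) = 0.314494
  p = 18/44 = 0.409091: log2(p) = -1.289507, -p*log2(p) = 0.527525
H = 0.202701 + 0.264168 + 0.356534 + 0.511219 + 0.314494 + 0.527525 = 2.176641

H = 2.1766 bits/symbol


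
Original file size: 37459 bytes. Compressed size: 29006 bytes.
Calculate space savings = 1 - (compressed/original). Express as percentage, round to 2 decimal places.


ratio = compressed/original = 29006/37459 = 0.77434
savings = 1 - ratio = 1 - 0.77434 = 0.22566
as a percentage: 0.22566 * 100 = 22.57%

Space savings = 1 - 29006/37459 = 22.57%


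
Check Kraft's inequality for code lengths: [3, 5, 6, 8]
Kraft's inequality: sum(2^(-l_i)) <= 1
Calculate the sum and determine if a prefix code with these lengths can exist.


Sum = 2^(-3) + 2^(-5) + 2^(-6) + 2^(-8)
    = 0.125 + 0.03125 + 0.015625 + 0.00390625
    = 45/256 = 0.17578125
Since 0.17578125 <= 1, Kraft's inequality IS satisfied.
A prefix code with these lengths CAN exist.

Kraft sum = 0.17578125. Satisfied.


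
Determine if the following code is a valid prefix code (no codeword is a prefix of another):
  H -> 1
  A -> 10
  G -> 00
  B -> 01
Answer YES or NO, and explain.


Checking each pair (does one codeword prefix another?):
  H='1' vs A='10': prefix -- VIOLATION

NO -- this is NOT a valid prefix code. H (1) is a prefix of A (10).


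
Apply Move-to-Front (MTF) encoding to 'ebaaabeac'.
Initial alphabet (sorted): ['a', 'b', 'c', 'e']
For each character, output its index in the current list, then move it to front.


MTF encoding:
'e': index 3 in ['a', 'b', 'c', 'e'] -> ['e', 'a', 'b', 'c']
'b': index 2 in ['e', 'a', 'b', 'c'] -> ['b', 'e', 'a', 'c']
'a': index 2 in ['b', 'e', 'a', 'c'] -> ['a', 'b', 'e', 'c']
'a': index 0 in ['a', 'b', 'e', 'c'] -> ['a', 'b', 'e', 'c']
'a': index 0 in ['a', 'b', 'e', 'c'] -> ['a', 'b', 'e', 'c']
'b': index 1 in ['a', 'b', 'e', 'c'] -> ['b', 'a', 'e', 'c']
'e': index 2 in ['b', 'a', 'e', 'c'] -> ['e', 'b', 'a', 'c']
'a': index 2 in ['e', 'b', 'a', 'c'] -> ['a', 'e', 'b', 'c']
'c': index 3 in ['a', 'e', 'b', 'c'] -> ['c', 'a', 'e', 'b']


Output: [3, 2, 2, 0, 0, 1, 2, 2, 3]


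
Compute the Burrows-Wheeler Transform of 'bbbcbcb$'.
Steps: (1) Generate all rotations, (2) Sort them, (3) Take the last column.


Rotations (sorted):
  0: $bbbcbcb -> last char: b
  1: b$bbbcbc -> last char: c
  2: bbbcbcb$ -> last char: $
  3: bbcbcb$b -> last char: b
  4: bcb$bbbc -> last char: c
  5: bcbcb$bb -> last char: b
  6: cb$bbbcb -> last char: b
  7: cbcb$bbb -> last char: b


BWT = bc$bcbbb


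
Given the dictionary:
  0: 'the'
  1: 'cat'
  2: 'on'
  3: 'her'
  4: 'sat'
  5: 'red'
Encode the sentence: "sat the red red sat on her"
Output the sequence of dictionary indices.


Look up each word in the dictionary:
  'sat' -> 4
  'the' -> 0
  'red' -> 5
  'red' -> 5
  'sat' -> 4
  'on' -> 2
  'her' -> 3

Encoded: [4, 0, 5, 5, 4, 2, 3]


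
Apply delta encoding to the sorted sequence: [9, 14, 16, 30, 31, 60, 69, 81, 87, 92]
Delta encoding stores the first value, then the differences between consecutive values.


First value: 9
Deltas:
  14 - 9 = 5
  16 - 14 = 2
  30 - 16 = 14
  31 - 30 = 1
  60 - 31 = 29
  69 - 60 = 9
  81 - 69 = 12
  87 - 81 = 6
  92 - 87 = 5


Delta encoded: [9, 5, 2, 14, 1, 29, 9, 12, 6, 5]


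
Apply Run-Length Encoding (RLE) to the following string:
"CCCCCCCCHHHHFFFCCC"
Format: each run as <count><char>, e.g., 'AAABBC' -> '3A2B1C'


Scanning runs left to right:
  i=0: run of 'C' x 8 -> '8C'
  i=8: run of 'H' x 4 -> '4H'
  i=12: run of 'F' x 3 -> '3F'
  i=15: run of 'C' x 3 -> '3C'

RLE = 8C4H3F3C


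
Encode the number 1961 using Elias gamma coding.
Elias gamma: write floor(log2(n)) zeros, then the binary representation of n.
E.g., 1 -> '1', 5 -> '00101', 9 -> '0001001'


num_bits = floor(log2(1961)) + 1 = 11
leading_zeros = num_bits - 1 = 10
binary(1961) = 11110101001

Elias gamma(1961) = '0000000000' + '11110101001' = 000000000011110101001 (21 bits)


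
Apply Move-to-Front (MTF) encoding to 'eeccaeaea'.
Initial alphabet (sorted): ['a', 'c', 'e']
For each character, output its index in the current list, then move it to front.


MTF encoding:
'e': index 2 in ['a', 'c', 'e'] -> ['e', 'a', 'c']
'e': index 0 in ['e', 'a', 'c'] -> ['e', 'a', 'c']
'c': index 2 in ['e', 'a', 'c'] -> ['c', 'e', 'a']
'c': index 0 in ['c', 'e', 'a'] -> ['c', 'e', 'a']
'a': index 2 in ['c', 'e', 'a'] -> ['a', 'c', 'e']
'e': index 2 in ['a', 'c', 'e'] -> ['e', 'a', 'c']
'a': index 1 in ['e', 'a', 'c'] -> ['a', 'e', 'c']
'e': index 1 in ['a', 'e', 'c'] -> ['e', 'a', 'c']
'a': index 1 in ['e', 'a', 'c'] -> ['a', 'e', 'c']


Output: [2, 0, 2, 0, 2, 2, 1, 1, 1]


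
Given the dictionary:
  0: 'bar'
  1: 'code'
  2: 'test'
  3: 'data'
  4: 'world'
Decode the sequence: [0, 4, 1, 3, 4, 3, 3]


Look up each index in the dictionary:
  0 -> 'bar'
  4 -> 'world'
  1 -> 'code'
  3 -> 'data'
  4 -> 'world'
  3 -> 'data'
  3 -> 'data'

Decoded: "bar world code data world data data"


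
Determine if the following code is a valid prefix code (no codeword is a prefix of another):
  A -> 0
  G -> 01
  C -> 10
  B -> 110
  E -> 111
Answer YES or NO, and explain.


Checking each pair (does one codeword prefix another?):
  A='0' vs G='01': prefix -- VIOLATION

NO -- this is NOT a valid prefix code. A (0) is a prefix of G (01).


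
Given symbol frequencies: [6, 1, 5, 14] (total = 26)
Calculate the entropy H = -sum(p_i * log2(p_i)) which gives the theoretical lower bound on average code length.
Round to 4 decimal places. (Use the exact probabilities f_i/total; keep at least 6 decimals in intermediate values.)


Per-symbol terms -p_i * log2(p_i) with p_i = f_i/26:
  p = 6/26 = 0.230769: log2(p) = -2.115477, -p*log2(p) = 0.488187
  p = 1/26 = 0.038462: log2(p) = -4.700440, -p*log2(p) = 0.180786
  p = 5/26 = 0.192308: log2(p) = -2.378512, -p*log2(p) = 0.457406
  p = 14/26 = 0.538462: log2(p) = -0.893085, -p*log2(p) = 0.480892
H = 0.488187 + 0.180786 + 0.457406 + 0.480892 = 1.607271

H = 1.6073 bits/symbol


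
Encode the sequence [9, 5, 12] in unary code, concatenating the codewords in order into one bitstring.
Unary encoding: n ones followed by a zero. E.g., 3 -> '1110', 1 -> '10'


Encode each number as n ones followed by a terminating 0:
  9 -> 1111111110 (10 bits)
  5 -> 111110 (6 bits)
  12 -> 1111111111110 (13 bits)
Total length = 10 + 6 + 13 = 29 bits.

Unary([9, 5, 12]) = 11111111101111101111111111110 (29 bits)


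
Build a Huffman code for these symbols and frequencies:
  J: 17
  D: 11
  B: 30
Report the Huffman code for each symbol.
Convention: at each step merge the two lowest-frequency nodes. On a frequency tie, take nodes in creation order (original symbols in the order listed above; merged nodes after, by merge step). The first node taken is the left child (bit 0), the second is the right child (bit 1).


Huffman tree construction:
Step 1: Merge D(11) + J(17) = 28
Step 2: Merge (D+J)(28) + B(30) = 58
Read each symbol's code off the tree from the root (left child = 0, right child = 1).

Codes:
  J: 01 (length 2)
  D: 00 (length 2)
  B: 1 (length 1)
Average code length: 86/58 = 1.4828 bits/symbol


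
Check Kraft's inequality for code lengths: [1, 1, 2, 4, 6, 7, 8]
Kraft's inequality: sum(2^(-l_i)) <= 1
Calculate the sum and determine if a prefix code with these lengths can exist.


Sum = 2^(-1) + 2^(-1) + 2^(-2) + 2^(-4) + 2^(-6) + 2^(-7) + 2^(-8)
    = 0.5 + 0.5 + 0.25 + 0.0625 + 0.015625 + 0.0078125 + 0.00390625
    = 343/256 = 1.33984375
Since 1.33984375 > 1, Kraft's inequality is NOT satisfied.
A prefix code with these lengths CANNOT exist.

Kraft sum = 1.33984375. Not satisfied.


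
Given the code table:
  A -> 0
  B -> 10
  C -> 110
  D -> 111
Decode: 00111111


Decoding:
0 -> A
0 -> A
111 -> D
111 -> D


Result: AADD


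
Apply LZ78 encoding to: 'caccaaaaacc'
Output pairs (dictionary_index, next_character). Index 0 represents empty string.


LZ78 encoding steps:
Dictionary: {0: ''}
Step 1: w='' (idx 0), next='c' -> output (0, 'c'), add 'c' as idx 1
Step 2: w='' (idx 0), next='a' -> output (0, 'a'), add 'a' as idx 2
Step 3: w='c' (idx 1), next='c' -> output (1, 'c'), add 'cc' as idx 3
Step 4: w='a' (idx 2), next='a' -> output (2, 'a'), add 'aa' as idx 4
Step 5: w='aa' (idx 4), next='a' -> output (4, 'a'), add 'aaa' as idx 5
Step 6: w='cc' (idx 3), end of input -> output (3, '')


Encoded: [(0, 'c'), (0, 'a'), (1, 'c'), (2, 'a'), (4, 'a'), (3, '')]


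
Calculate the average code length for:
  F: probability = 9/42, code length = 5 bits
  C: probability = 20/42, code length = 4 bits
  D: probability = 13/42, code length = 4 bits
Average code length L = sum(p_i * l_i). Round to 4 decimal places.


Weighted contributions p_i * l_i:
  F: (9/42) * 5 = 45/42
  C: (20/42) * 4 = 80/42
  D: (13/42) * 4 = 52/42
Sum = (45 + 80 + 52)/42 = 177/42

L = 177/42 = 4.2143 bits/symbol


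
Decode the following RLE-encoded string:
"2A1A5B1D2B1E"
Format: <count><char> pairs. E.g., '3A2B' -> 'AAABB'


Expanding each <count><char> pair:
  2A -> 'AA'
  1A -> 'A'
  5B -> 'BBBBB'
  1D -> 'D'
  2B -> 'BB'
  1E -> 'E'

Decoded = AAABBBBBDBBE


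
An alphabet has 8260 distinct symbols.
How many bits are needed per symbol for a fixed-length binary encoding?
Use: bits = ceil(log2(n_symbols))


log2(8260) = 13.0119
Bracket: 2^13 = 8192 < 8260 <= 2^14 = 16384
So ceil(log2(8260)) = 14

bits = ceil(log2(8260)) = ceil(13.0119) = 14 bits


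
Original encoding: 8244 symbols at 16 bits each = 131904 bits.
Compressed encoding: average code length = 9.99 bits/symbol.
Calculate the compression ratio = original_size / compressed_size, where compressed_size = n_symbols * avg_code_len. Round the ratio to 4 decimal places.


original_size = n_symbols * orig_bits = 8244 * 16 = 131904 bits
compressed_size = n_symbols * avg_code_len = 8244 * 9.99 = 82357.56 bits
ratio = original_size / compressed_size = 131904 / 82357.56 = 1.6016

Compression ratio = 1.6016


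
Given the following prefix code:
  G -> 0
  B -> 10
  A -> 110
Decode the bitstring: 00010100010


Decoding step by step:
Bits 0 -> G
Bits 0 -> G
Bits 0 -> G
Bits 10 -> B
Bits 10 -> B
Bits 0 -> G
Bits 0 -> G
Bits 10 -> B


Decoded message: GGGBBGGB


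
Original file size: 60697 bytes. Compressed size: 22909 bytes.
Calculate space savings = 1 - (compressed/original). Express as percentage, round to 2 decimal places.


ratio = compressed/original = 22909/60697 = 0.377432
savings = 1 - ratio = 1 - 0.377432 = 0.622568
as a percentage: 0.622568 * 100 = 62.26%

Space savings = 1 - 22909/60697 = 62.26%


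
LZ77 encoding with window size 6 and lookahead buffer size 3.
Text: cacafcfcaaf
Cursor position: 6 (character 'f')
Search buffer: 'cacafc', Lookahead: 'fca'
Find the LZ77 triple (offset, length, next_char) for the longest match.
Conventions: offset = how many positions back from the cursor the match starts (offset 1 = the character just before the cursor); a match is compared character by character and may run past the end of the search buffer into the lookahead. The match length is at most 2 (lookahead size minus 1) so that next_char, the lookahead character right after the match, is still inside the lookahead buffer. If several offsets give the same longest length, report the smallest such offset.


Try each offset into the search buffer:
  offset=1 (pos 5, char 'c'): match length 0
  offset=2 (pos 4, char 'f'): match length 2
  offset=3 (pos 3, char 'a'): match length 0
  offset=4 (pos 2, char 'c'): match length 0
  offset=5 (pos 1, char 'a'): match length 0
  offset=6 (pos 0, char 'c'): match length 0
Longest match has length 2 at offset 2.
next_char = character at position 6 + 2 = 8 -> 'a'

Best match: offset=2, length=2 (matching 'fc' starting at position 4)
LZ77 triple: (2, 2, 'a')


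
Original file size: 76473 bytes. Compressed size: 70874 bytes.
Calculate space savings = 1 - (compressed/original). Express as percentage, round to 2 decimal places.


ratio = compressed/original = 70874/76473 = 0.926785
savings = 1 - ratio = 1 - 0.926785 = 0.073215
as a percentage: 0.073215 * 100 = 7.32%

Space savings = 1 - 70874/76473 = 7.32%


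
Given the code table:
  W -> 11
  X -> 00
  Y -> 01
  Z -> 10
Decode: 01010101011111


Decoding:
01 -> Y
01 -> Y
01 -> Y
01 -> Y
01 -> Y
11 -> W
11 -> W


Result: YYYYYWW


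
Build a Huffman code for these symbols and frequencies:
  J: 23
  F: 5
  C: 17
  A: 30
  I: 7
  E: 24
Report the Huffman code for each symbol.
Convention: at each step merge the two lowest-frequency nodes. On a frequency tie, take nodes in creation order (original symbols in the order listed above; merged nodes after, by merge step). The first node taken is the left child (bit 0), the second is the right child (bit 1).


Huffman tree construction:
Step 1: Merge F(5) + I(7) = 12
Step 2: Merge (F+I)(12) + C(17) = 29
Step 3: Merge J(23) + E(24) = 47
Step 4: Merge ((F+I)+C)(29) + A(30) = 59
Step 5: Merge (J+E)(47) + (((F+I)+C)+A)(59) = 106
Read each symbol's code off the tree from the root (left child = 0, right child = 1).

Codes:
  J: 00 (length 2)
  F: 1000 (length 4)
  C: 101 (length 3)
  A: 11 (length 2)
  I: 1001 (length 4)
  E: 01 (length 2)
Average code length: 253/106 = 2.3868 bits/symbol


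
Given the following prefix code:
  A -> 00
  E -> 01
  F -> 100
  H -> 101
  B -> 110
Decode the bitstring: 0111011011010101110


Decoding step by step:
Bits 01 -> E
Bits 110 -> B
Bits 110 -> B
Bits 110 -> B
Bits 101 -> H
Bits 01 -> E
Bits 110 -> B


Decoded message: EBBBHEB


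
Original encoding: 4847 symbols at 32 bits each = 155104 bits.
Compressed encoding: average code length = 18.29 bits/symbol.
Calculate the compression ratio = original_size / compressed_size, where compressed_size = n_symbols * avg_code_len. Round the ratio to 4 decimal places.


original_size = n_symbols * orig_bits = 4847 * 32 = 155104 bits
compressed_size = n_symbols * avg_code_len = 4847 * 18.29 = 88651.63 bits
ratio = original_size / compressed_size = 155104 / 88651.63 = 1.7496

Compression ratio = 1.7496


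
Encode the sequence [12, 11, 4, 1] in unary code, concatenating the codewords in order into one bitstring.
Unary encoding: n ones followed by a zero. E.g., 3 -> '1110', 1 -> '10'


Encode each number as n ones followed by a terminating 0:
  12 -> 1111111111110 (13 bits)
  11 -> 111111111110 (12 bits)
  4 -> 11110 (5 bits)
  1 -> 10 (2 bits)
Total length = 13 + 12 + 5 + 2 = 32 bits.

Unary([12, 11, 4, 1]) = 11111111111101111111111101111010 (32 bits)


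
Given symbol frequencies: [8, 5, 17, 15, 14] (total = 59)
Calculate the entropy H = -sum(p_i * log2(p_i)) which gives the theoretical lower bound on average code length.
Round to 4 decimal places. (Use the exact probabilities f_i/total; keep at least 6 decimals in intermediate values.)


Per-symbol terms -p_i * log2(p_i) with p_i = f_i/59:
  p = 8/59 = 0.135593: log2(p) = -2.882643, -p*log2(p) = 0.390867
  p = 5/59 = 0.084746: log2(p) = -3.560715, -p*log2(p) = 0.301756
  p = 17/59 = 0.288136: log2(p) = -1.795180, -p*log2(p) = 0.517255
  p = 15/59 = 0.254237: log2(p) = -1.975752, -p*log2(p) = 0.502310
  p = 14/59 = 0.237288: log2(p) = -2.075288, -p*log2(p) = 0.492441
H = 0.390867 + 0.301756 + 0.517255 + 0.502310 + 0.492441 = 2.204629

H = 2.2046 bits/symbol


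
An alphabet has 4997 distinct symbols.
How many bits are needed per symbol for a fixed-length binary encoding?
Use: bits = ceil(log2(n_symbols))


log2(4997) = 12.2868
Bracket: 2^12 = 4096 < 4997 <= 2^13 = 8192
So ceil(log2(4997)) = 13

bits = ceil(log2(4997)) = ceil(12.2868) = 13 bits


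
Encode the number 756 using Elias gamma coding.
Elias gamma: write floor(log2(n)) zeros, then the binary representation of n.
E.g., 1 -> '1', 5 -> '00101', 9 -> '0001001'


num_bits = floor(log2(756)) + 1 = 10
leading_zeros = num_bits - 1 = 9
binary(756) = 1011110100

Elias gamma(756) = '000000000' + '1011110100' = 0000000001011110100 (19 bits)


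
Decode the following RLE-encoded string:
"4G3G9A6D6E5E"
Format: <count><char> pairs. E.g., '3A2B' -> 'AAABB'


Expanding each <count><char> pair:
  4G -> 'GGGG'
  3G -> 'GGG'
  9A -> 'AAAAAAAAA'
  6D -> 'DDDDDD'
  6E -> 'EEEEEE'
  5E -> 'EEEEE'

Decoded = GGGGGGGAAAAAAAAADDDDDDEEEEEEEEEEE


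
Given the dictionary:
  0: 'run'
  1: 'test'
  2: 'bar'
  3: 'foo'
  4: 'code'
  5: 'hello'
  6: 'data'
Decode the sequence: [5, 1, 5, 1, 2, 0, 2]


Look up each index in the dictionary:
  5 -> 'hello'
  1 -> 'test'
  5 -> 'hello'
  1 -> 'test'
  2 -> 'bar'
  0 -> 'run'
  2 -> 'bar'

Decoded: "hello test hello test bar run bar"


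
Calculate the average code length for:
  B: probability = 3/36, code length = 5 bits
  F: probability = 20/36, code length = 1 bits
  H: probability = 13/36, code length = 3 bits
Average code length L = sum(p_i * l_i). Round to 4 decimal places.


Weighted contributions p_i * l_i:
  B: (3/36) * 5 = 15/36
  F: (20/36) * 1 = 20/36
  H: (13/36) * 3 = 39/36
Sum = (15 + 20 + 39)/36 = 74/36

L = 74/36 = 2.0556 bits/symbol


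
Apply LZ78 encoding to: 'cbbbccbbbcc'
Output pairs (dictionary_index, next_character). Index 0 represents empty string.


LZ78 encoding steps:
Dictionary: {0: ''}
Step 1: w='' (idx 0), next='c' -> output (0, 'c'), add 'c' as idx 1
Step 2: w='' (idx 0), next='b' -> output (0, 'b'), add 'b' as idx 2
Step 3: w='b' (idx 2), next='b' -> output (2, 'b'), add 'bb' as idx 3
Step 4: w='c' (idx 1), next='c' -> output (1, 'c'), add 'cc' as idx 4
Step 5: w='bb' (idx 3), next='b' -> output (3, 'b'), add 'bbb' as idx 5
Step 6: w='cc' (idx 4), end of input -> output (4, '')


Encoded: [(0, 'c'), (0, 'b'), (2, 'b'), (1, 'c'), (3, 'b'), (4, '')]


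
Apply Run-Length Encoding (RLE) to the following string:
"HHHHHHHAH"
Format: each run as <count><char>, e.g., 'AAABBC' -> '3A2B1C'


Scanning runs left to right:
  i=0: run of 'H' x 7 -> '7H'
  i=7: run of 'A' x 1 -> '1A'
  i=8: run of 'H' x 1 -> '1H'

RLE = 7H1A1H


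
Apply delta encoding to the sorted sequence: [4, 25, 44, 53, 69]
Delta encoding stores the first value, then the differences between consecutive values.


First value: 4
Deltas:
  25 - 4 = 21
  44 - 25 = 19
  53 - 44 = 9
  69 - 53 = 16


Delta encoded: [4, 21, 19, 9, 16]


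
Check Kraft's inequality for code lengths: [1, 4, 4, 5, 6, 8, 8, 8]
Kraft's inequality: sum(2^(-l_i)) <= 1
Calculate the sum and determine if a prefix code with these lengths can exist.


Sum = 2^(-1) + 2^(-4) + 2^(-4) + 2^(-5) + 2^(-6) + 2^(-8) + 2^(-8) + 2^(-8)
    = 0.5 + 0.0625 + 0.0625 + 0.03125 + 0.015625 + 0.00390625 + 0.00390625 + 0.00390625
    = 175/256 = 0.68359375
Since 0.68359375 <= 1, Kraft's inequality IS satisfied.
A prefix code with these lengths CAN exist.

Kraft sum = 0.68359375. Satisfied.


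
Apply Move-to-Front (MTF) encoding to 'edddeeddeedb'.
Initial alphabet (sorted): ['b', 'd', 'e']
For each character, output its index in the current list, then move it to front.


MTF encoding:
'e': index 2 in ['b', 'd', 'e'] -> ['e', 'b', 'd']
'd': index 2 in ['e', 'b', 'd'] -> ['d', 'e', 'b']
'd': index 0 in ['d', 'e', 'b'] -> ['d', 'e', 'b']
'd': index 0 in ['d', 'e', 'b'] -> ['d', 'e', 'b']
'e': index 1 in ['d', 'e', 'b'] -> ['e', 'd', 'b']
'e': index 0 in ['e', 'd', 'b'] -> ['e', 'd', 'b']
'd': index 1 in ['e', 'd', 'b'] -> ['d', 'e', 'b']
'd': index 0 in ['d', 'e', 'b'] -> ['d', 'e', 'b']
'e': index 1 in ['d', 'e', 'b'] -> ['e', 'd', 'b']
'e': index 0 in ['e', 'd', 'b'] -> ['e', 'd', 'b']
'd': index 1 in ['e', 'd', 'b'] -> ['d', 'e', 'b']
'b': index 2 in ['d', 'e', 'b'] -> ['b', 'd', 'e']


Output: [2, 2, 0, 0, 1, 0, 1, 0, 1, 0, 1, 2]


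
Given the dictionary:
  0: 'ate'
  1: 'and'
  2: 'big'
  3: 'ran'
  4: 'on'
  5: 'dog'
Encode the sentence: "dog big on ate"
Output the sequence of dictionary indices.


Look up each word in the dictionary:
  'dog' -> 5
  'big' -> 2
  'on' -> 4
  'ate' -> 0

Encoded: [5, 2, 4, 0]


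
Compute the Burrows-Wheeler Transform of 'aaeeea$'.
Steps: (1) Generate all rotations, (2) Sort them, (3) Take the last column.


Rotations (sorted):
  0: $aaeeea -> last char: a
  1: a$aaeee -> last char: e
  2: aaeeea$ -> last char: $
  3: aeeea$a -> last char: a
  4: ea$aaee -> last char: e
  5: eea$aae -> last char: e
  6: eeea$aa -> last char: a


BWT = ae$aeea


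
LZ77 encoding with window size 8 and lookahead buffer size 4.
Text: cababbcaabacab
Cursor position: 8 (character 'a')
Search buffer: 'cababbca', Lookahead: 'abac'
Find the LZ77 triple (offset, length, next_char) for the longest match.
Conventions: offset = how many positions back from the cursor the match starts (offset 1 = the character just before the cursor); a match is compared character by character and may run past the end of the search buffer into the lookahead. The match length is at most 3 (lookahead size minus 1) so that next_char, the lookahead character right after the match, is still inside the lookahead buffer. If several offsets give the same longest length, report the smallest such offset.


Try each offset into the search buffer:
  offset=1 (pos 7, char 'a'): match length 1
  offset=2 (pos 6, char 'c'): match length 0
  offset=3 (pos 5, char 'b'): match length 0
  offset=4 (pos 4, char 'b'): match length 0
  offset=5 (pos 3, char 'a'): match length 2
  offset=6 (pos 2, char 'b'): match length 0
  offset=7 (pos 1, char 'a'): match length 3
  offset=8 (pos 0, char 'c'): match length 0
Longest match has length 3 at offset 7.
next_char = character at position 8 + 3 = 11 -> 'c'

Best match: offset=7, length=3 (matching 'aba' starting at position 1)
LZ77 triple: (7, 3, 'c')


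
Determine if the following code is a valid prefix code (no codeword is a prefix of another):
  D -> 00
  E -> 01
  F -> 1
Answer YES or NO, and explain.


Checking each pair (does one codeword prefix another?):
  D='00' vs E='01': no prefix
  D='00' vs F='1': no prefix
  E='01' vs D='00': no prefix
  E='01' vs F='1': no prefix
  F='1' vs D='00': no prefix
  F='1' vs E='01': no prefix
No violation found over all pairs.

YES -- this is a valid prefix code. No codeword is a prefix of any other codeword.


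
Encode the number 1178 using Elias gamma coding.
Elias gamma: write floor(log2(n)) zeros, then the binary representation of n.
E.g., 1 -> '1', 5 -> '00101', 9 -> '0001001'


num_bits = floor(log2(1178)) + 1 = 11
leading_zeros = num_bits - 1 = 10
binary(1178) = 10010011010

Elias gamma(1178) = '0000000000' + '10010011010' = 000000000010010011010 (21 bits)


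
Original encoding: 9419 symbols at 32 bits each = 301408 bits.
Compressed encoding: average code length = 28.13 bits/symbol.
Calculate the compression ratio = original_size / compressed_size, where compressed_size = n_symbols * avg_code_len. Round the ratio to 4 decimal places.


original_size = n_symbols * orig_bits = 9419 * 32 = 301408 bits
compressed_size = n_symbols * avg_code_len = 9419 * 28.13 = 264956.47 bits
ratio = original_size / compressed_size = 301408 / 264956.47 = 1.1376

Compression ratio = 1.1376


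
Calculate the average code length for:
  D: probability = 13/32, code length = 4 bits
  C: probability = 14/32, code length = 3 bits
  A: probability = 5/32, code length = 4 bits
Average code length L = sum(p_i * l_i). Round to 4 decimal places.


Weighted contributions p_i * l_i:
  D: (13/32) * 4 = 52/32
  C: (14/32) * 3 = 42/32
  A: (5/32) * 4 = 20/32
Sum = (52 + 42 + 20)/32 = 114/32

L = 114/32 = 3.5625 bits/symbol


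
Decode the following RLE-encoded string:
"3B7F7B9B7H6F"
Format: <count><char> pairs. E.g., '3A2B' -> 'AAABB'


Expanding each <count><char> pair:
  3B -> 'BBB'
  7F -> 'FFFFFFF'
  7B -> 'BBBBBBB'
  9B -> 'BBBBBBBBB'
  7H -> 'HHHHHHH'
  6F -> 'FFFFFF'

Decoded = BBBFFFFFFFBBBBBBBBBBBBBBBBHHHHHHHFFFFFF


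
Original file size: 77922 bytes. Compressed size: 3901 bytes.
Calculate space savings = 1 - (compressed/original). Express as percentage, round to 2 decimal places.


ratio = compressed/original = 3901/77922 = 0.050063
savings = 1 - ratio = 1 - 0.050063 = 0.949937
as a percentage: 0.949937 * 100 = 94.99%

Space savings = 1 - 3901/77922 = 94.99%


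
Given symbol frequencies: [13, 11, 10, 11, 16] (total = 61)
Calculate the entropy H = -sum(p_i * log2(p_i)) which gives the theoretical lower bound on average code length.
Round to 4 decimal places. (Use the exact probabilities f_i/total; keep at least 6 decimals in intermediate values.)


Per-symbol terms -p_i * log2(p_i) with p_i = f_i/61:
  p = 13/61 = 0.213115: log2(p) = -2.230298, -p*log2(p) = 0.475309
  p = 11/61 = 0.180328: log2(p) = -2.471306, -p*log2(p) = 0.445645
  p = 10/61 = 0.163934: log2(p) = -2.608809, -p*log2(p) = 0.427674
  p = 11/61 = 0.180328: log2(p) = -2.471306, -p*log2(p) = 0.445645
  p = 16/61 = 0.262295: log2(p) = -1.930737, -p*log2(p) = 0.506423
H = 0.475309 + 0.445645 + 0.427674 + 0.445645 + 0.506423 = 2.300696

H = 2.3007 bits/symbol
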